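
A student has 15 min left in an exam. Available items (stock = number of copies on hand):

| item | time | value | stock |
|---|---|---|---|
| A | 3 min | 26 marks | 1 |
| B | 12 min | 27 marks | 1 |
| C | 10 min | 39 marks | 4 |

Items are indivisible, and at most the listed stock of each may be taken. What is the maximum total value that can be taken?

Best selections within time 15 and stock limits:
- 1×A + 1×C: time 13, value 65
- 1×A + 1×B: time 15, value 53
- 1×C: time 10, value 39
Best: 65 marks.

65 marks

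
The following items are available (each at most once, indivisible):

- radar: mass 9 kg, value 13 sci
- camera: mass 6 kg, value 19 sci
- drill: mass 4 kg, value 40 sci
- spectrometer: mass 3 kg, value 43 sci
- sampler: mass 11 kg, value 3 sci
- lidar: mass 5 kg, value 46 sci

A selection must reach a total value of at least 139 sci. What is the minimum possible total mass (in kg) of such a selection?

18

Subsets with value ≥ 139, sorted by total mass:
- camera+drill+spectrometer+lidar: mass 18, value 148
- radar+drill+spectrometer+lidar: mass 21, value 142
- radar+camera+drill+spectrometer+lidar: mass 27, value 161
Minimum mass: 18 kg.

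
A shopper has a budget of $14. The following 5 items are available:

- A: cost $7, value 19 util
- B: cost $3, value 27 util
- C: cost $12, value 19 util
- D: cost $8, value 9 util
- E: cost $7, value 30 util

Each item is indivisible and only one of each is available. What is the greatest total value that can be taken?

57 util

This is a 0/1 knapsack; check combinations near the capacity.
- B+E: cost 3+7=10, value 27+30=57
- A+E: cost 7+7=14, value 19+30=49
- A+B: cost 7+3=10, value 19+27=46
Best: 57 util.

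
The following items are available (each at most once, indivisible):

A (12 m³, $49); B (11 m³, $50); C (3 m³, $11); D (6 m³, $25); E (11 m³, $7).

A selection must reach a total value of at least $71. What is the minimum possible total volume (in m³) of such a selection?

17

Subsets with value ≥ 71, sorted by total volume:
- B+D: volume 17, value 75
- A+D: volume 18, value 74
Minimum volume: 17 m³.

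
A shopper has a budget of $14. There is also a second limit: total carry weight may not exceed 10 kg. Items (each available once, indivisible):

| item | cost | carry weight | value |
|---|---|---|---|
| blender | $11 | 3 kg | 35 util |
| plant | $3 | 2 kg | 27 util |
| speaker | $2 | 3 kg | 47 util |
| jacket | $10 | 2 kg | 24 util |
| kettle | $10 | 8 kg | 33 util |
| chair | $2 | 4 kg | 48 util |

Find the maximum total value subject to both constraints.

122 util

Feasible sets respecting both limits:
- plant+speaker+chair: cost 7, carry weight 9, value 122
- speaker+jacket+chair: cost 14, carry weight 9, value 119
- speaker+chair: cost 4, carry weight 7, value 95
Best: 122 util.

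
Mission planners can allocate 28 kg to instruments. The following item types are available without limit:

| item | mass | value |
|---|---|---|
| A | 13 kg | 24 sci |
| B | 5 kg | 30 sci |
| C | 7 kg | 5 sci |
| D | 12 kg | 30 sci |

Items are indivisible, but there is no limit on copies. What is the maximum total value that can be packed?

150 sci

Best value-per-unit is B at 30/5, and filling with it alone uses mass 5×5=25. No mix of the others beats 5×30 = 150.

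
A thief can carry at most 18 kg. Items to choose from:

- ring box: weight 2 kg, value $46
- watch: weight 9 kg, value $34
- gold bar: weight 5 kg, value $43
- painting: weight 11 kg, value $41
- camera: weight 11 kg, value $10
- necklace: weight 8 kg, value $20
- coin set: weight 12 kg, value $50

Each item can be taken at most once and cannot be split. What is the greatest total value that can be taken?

Check high-value combinations within 18 kg:
- ring box+gold bar+painting: weight 2+5+11=18, value 46+43+41=130
- ring box+watch+gold bar: weight 2+9+5=16, value 46+34+43=123
- ring box+gold bar+necklace: weight 2+5+8=15, value 46+43+20=109
- ring box+gold bar+camera: weight 2+5+11=18, value 46+43+10=99
- ring box+coin set: weight 2+12=14, value 46+50=96
Best: $130.

$130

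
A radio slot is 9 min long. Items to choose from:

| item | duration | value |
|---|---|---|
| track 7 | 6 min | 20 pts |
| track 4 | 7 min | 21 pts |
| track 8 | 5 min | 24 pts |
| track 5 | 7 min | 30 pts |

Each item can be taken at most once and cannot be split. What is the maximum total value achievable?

30 pts

Check high-value combinations within 9 min:
- track 5: duration 7, value 30
- track 8: duration 5, value 24
- track 4: duration 7, value 21
Best: 30 pts.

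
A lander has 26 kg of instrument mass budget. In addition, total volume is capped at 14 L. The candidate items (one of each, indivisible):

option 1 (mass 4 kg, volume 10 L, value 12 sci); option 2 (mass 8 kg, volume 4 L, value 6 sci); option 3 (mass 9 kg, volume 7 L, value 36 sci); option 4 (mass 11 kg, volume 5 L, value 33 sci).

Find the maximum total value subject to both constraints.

69 sci

Feasible sets respecting both limits:
- option 3+option 4: mass 20, volume 12, value 69
- option 2+option 3: mass 17, volume 11, value 42
- option 2+option 4: mass 19, volume 9, value 39
- option 3: mass 9, volume 7, value 36
Best: 69 sci.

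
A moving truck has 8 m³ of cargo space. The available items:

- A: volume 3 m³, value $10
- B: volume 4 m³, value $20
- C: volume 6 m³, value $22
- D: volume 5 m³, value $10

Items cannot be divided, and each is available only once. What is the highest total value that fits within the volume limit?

Check high-value combinations within 8 m³:
- A+B: volume 3+4=7, value 10+20=30
- C: volume 6, value 22
- B: volume 4, value 20
- A+D: volume 3+5=8, value 10+10=20
Best: $30.

$30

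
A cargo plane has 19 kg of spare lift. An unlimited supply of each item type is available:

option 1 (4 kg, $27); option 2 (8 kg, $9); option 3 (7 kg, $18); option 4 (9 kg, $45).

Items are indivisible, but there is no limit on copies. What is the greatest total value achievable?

Best value-per-unit is option 1 at 27/4, and filling with it alone uses weight 4×4=16. No mix of the others beats 4×27 = 108.

$108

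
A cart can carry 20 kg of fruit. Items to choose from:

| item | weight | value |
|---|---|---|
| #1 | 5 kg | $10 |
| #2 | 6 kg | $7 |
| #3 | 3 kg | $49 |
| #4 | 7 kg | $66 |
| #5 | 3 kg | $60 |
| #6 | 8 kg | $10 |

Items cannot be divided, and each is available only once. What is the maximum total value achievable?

$185

Check high-value combinations within 20 kg:
- #1+#3+#4+#5: weight 5+3+7+3=18, value 10+49+66+60=185
- #2+#3+#4+#5: weight 6+3+7+3=19, value 7+49+66+60=182
- #3+#4+#5: weight 3+7+3=13, value 49+66+60=175
- #1+#4+#5: weight 5+7+3=15, value 10+66+60=136
- #4+#5+#6: weight 7+3+8=18, value 66+60+10=136
Best: $185.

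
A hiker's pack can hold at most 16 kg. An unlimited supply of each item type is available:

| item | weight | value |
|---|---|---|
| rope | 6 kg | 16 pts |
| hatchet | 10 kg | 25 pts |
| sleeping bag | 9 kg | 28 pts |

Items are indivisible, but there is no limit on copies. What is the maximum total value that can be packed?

Best value-per-unit is sleeping bag at 28/9; filling with it alone gives 1×28 = 28.
Optimal mix: 1×rope + 1×sleeping bag → weight 15, value 44.

44 pts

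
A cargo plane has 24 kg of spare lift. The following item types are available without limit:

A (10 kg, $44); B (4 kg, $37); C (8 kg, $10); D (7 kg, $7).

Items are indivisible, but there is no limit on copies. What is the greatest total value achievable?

$222

Best value-per-unit is B at 37/4, and filling with it alone uses weight 6×4=24. No mix of the others beats 6×37 = 222.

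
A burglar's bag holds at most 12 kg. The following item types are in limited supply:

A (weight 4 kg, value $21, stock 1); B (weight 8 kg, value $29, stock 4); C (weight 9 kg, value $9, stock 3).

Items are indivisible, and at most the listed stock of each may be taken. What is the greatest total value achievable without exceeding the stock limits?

$50

Top feasible selections:
- 1×A + 1×B: weight 12, value 50
- 1×B: weight 8, value 29
- 1×A: weight 4, value 21
Best: $50.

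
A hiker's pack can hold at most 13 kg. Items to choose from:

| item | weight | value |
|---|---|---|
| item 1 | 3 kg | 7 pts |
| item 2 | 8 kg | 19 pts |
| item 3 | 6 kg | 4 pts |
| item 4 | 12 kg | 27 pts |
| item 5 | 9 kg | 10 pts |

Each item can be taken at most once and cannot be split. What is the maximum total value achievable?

Check high-value combinations within 13 kg:
- item 4: weight 12, value 27
- item 1+item 2: weight 3+8=11, value 7+19=26
- item 2: weight 8, value 19
- item 1+item 5: weight 3+9=12, value 7+10=17
- item 1+item 3: weight 3+6=9, value 7+4=11
Best: 27 pts.

27 pts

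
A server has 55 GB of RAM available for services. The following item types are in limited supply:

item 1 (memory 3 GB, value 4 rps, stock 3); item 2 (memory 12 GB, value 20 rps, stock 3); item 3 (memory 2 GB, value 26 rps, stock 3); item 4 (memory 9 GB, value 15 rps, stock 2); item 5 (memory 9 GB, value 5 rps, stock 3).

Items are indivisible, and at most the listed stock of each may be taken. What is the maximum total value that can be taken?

Top feasible selections:
- 1×item 1 + 3×item 2 + 3×item 3 + 1×item 4: memory 54, value 157
- 2×item 1 + 2×item 2 + 3×item 3 + 2×item 4: memory 54, value 156
- 3×item 2 + 3×item 3 + 1×item 4: memory 51, value 153
- 1×item 1 + 2×item 2 + 3×item 3 + 2×item 4: memory 51, value 152
Best: 157 rps.

157 rps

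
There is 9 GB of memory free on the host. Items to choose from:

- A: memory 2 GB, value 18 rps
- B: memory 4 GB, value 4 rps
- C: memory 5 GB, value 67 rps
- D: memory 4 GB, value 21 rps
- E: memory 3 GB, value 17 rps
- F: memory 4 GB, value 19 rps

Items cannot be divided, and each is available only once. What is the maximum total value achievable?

88 rps

Check high-value combinations within 9 GB:
- C+D: memory 5+4=9, value 67+21=88
- C+F: memory 5+4=9, value 67+19=86
- A+C: memory 2+5=7, value 18+67=85
- C+E: memory 5+3=8, value 67+17=84
- B+C: memory 4+5=9, value 4+67=71
Best: 88 rps.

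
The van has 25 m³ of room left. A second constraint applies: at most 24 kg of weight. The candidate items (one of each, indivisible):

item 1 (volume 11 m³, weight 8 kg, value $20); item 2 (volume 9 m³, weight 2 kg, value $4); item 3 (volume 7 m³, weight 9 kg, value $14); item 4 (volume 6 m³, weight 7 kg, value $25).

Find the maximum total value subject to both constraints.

$59

Feasible sets respecting both limits:
- item 1+item 3+item 4: volume 24, weight 24, value 59
- item 1+item 4: volume 17, weight 15, value 45
- item 2+item 3+item 4: volume 22, weight 18, value 43
- item 3+item 4: volume 13, weight 16, value 39
Best: $59.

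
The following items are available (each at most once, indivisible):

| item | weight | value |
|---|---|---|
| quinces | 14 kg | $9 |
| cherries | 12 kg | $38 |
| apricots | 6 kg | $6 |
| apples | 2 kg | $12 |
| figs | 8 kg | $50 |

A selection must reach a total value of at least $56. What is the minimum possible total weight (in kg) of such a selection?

Subsets with value ≥ 56, sorted by total weight:
- apples+figs: weight 10, value 62
- apricots+figs: weight 14, value 56
Minimum weight: 10 kg.

10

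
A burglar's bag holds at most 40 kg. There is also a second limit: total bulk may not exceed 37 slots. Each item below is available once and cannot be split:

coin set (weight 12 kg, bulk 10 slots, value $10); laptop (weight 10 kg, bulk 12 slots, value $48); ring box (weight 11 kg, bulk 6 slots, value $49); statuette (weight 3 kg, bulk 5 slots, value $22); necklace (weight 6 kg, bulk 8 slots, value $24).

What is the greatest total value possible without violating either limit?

Feasible sets respecting both limits:
- laptop+ring box+statuette+necklace: weight 30, bulk 31, value 143
- coin set+laptop+ring box+necklace: weight 39, bulk 36, value 131
- coin set+laptop+ring box+statuette: weight 36, bulk 33, value 129
Best: $143.

$143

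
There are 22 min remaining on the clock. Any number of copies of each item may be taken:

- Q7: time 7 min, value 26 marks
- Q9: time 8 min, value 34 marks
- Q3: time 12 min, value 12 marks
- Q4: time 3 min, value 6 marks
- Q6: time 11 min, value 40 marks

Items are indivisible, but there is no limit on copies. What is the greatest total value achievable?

Best value-per-unit is Q9 at 34/8; filling with it alone gives 2×34 = 68.
Optimal mix: 2×Q7 + 1×Q9 → time 22, value 86.

86 marks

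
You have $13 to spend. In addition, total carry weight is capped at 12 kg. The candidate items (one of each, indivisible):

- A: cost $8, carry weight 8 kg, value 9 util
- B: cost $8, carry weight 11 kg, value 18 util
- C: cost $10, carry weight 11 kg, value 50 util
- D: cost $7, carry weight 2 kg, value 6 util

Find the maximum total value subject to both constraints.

50 util

Feasible sets respecting both limits:
- C: cost 10, carry weight 11, value 50
- B: cost 8, carry weight 11, value 18
- A: cost 8, carry weight 8, value 9
Best: 50 util.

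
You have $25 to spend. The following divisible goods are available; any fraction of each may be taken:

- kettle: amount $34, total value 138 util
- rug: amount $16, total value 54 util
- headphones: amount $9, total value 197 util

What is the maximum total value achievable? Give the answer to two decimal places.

Take in order of value per unit:
- headphones (197/9 per unit): all 9 → value 197, running total 197.00
- kettle (138/34 per unit): 16 of 34 → value 16×138/34 = 64.9412, running total 261.94
Total 261.94.

261.94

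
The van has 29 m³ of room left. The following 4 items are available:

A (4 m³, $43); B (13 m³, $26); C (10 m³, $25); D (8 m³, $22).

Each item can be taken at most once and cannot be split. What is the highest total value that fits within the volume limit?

Check high-value combinations within 29 m³:
- A+B+C: volume 4+13+10=27, value 43+26+25=94
- A+B+D: volume 4+13+8=25, value 43+26+22=91
- A+C+D: volume 4+10+8=22, value 43+25+22=90
- A+B: volume 4+13=17, value 43+26=69
- A+C: volume 4+10=14, value 43+25=68
Best: $94.

$94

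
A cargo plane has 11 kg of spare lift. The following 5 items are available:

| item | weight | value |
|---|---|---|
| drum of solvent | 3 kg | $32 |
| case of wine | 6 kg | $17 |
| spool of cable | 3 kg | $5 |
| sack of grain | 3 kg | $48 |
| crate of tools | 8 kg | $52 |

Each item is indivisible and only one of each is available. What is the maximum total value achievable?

$100

This is a 0/1 knapsack; check combinations near the capacity.
- sack of grain+crate of tools: weight 3+8=11, value 48+52=100
- drum of solvent+spool of cable+sack of grain: weight 3+3+3=9, value 32+5+48=85
- drum of solvent+crate of tools: weight 3+8=11, value 32+52=84
- drum of solvent+sack of grain: weight 3+3=6, value 32+48=80
- case of wine+sack of grain: weight 6+3=9, value 17+48=65
Best: $100.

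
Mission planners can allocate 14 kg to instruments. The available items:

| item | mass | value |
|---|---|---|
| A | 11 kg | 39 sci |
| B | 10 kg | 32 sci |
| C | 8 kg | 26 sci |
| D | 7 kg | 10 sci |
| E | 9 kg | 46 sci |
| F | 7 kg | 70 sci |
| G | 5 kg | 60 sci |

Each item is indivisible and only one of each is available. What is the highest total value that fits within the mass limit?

130 sci

This is a 0/1 knapsack; check combinations near the capacity.
- F+G: mass 7+5=12, value 70+60=130
- E+G: mass 9+5=14, value 46+60=106
- C+G: mass 8+5=13, value 26+60=86
- D+F: mass 7+7=14, value 10+70=80
- F: mass 7, value 70
Best: 130 sci.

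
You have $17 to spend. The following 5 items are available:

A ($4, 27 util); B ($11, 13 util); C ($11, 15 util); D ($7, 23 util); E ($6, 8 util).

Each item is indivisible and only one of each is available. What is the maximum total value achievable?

This is a 0/1 knapsack; check combinations near the capacity.
- A+D+E: cost 4+7+6=17, value 27+23+8=58
- A+D: cost 4+7=11, value 27+23=50
- A+C: cost 4+11=15, value 27+15=42
- A+B: cost 4+11=15, value 27+13=40
Best: 58 util.

58 util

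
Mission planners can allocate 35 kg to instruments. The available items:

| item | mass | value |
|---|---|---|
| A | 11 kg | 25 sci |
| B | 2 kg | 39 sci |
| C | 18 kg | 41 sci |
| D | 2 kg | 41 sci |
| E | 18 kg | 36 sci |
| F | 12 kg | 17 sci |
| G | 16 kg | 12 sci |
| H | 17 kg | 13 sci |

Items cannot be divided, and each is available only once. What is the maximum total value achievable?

146 sci

This is a 0/1 knapsack; check combinations near the capacity.
- A+B+C+D: mass 11+2+18+2=33, value 25+39+41+41=146
- A+B+D+E: mass 11+2+2+18=33, value 25+39+41+36=141
- B+C+D+F: mass 2+18+2+12=34, value 39+41+41+17=138
- B+D+E+F: mass 2+2+18+12=34, value 39+41+36+17=133
- A+B+D+F: mass 11+2+2+12=27, value 25+39+41+17=122
Best: 146 sci.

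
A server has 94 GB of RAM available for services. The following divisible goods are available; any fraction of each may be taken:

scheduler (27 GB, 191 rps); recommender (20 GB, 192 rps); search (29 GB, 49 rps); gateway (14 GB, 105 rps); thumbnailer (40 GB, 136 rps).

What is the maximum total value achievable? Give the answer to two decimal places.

600.20

Take in order of value per unit:
- recommender (192/20 per unit): all 20 → value 192, running total 192.00
- gateway (105/14 per unit): all 14 → value 105, running total 297.00
- scheduler (191/27 per unit): all 27 → value 191, running total 488.00
- thumbnailer (136/40 per unit): 33 of 40 → value 33×136/40 = 112.2000, running total 600.20
Total 600.20.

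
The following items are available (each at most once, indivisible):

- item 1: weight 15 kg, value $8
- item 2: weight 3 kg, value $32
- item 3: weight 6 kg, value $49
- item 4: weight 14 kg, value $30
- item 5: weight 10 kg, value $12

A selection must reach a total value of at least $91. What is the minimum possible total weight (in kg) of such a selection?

Subsets with value ≥ 91, sorted by total weight:
- item 2+item 3+item 5: weight 19, value 93
- item 2+item 3+item 4: weight 23, value 111
- item 3+item 4+item 5: weight 30, value 91
Minimum weight: 19 kg.

19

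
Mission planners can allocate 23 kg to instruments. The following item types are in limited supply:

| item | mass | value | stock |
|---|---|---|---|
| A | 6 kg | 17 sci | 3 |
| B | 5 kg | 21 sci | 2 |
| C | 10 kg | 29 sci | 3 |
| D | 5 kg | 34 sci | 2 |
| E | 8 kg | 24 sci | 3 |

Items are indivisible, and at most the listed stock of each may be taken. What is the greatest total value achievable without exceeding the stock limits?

113 sci

Top feasible selections:
- 1×B + 2×D + 1×E: mass 23, value 113
- 2×B + 2×D: mass 20, value 110
Best: 113 sci.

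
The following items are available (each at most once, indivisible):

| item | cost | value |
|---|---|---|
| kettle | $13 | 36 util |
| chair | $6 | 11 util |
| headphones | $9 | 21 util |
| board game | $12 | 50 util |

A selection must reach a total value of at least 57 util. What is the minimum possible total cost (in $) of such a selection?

18

Subsets with value ≥ 57, sorted by total cost:
- chair+board game: cost 18, value 61
- headphones+board game: cost 21, value 71
- kettle+headphones: cost 22, value 57
- kettle+board game: cost 25, value 86
Minimum cost: 18 $.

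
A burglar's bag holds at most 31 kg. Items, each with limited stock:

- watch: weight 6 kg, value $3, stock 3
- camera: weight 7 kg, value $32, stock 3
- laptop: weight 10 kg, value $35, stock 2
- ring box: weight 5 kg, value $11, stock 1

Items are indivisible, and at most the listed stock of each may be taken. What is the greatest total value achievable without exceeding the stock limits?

$131

Top feasible selections:
- 3×camera + 1×laptop: weight 31, value 131
- 2×camera + 1×laptop + 1×ring box: weight 29, value 110
- 3×camera + 1×ring box: weight 26, value 107
- 1×camera + 2×laptop: weight 27, value 102
Best: $131.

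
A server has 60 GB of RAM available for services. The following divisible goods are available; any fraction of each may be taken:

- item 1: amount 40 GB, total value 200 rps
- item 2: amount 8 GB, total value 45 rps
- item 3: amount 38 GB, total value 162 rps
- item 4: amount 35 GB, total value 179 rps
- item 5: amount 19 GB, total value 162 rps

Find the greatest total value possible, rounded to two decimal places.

Take in order of value per unit:
- item 5 (162/19 per unit): all 19 → value 162, running total 162.00
- item 2 (45/8 per unit): all 8 → value 45, running total 207.00
- item 4 (179/35 per unit): 33 of 35 → value 33×179/35 = 168.7714, running total 375.77
Total 375.77.

375.77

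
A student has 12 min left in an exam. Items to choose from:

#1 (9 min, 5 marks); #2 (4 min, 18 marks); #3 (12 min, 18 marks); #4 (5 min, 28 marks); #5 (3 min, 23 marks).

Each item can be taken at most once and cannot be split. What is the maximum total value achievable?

69 marks

Check high-value combinations within 12 min:
- #2+#4+#5: time 4+5+3=12, value 18+28+23=69
- #4+#5: time 5+3=8, value 28+23=51
- #2+#4: time 4+5=9, value 18+28=46
- #2+#5: time 4+3=7, value 18+23=41
Best: 69 marks.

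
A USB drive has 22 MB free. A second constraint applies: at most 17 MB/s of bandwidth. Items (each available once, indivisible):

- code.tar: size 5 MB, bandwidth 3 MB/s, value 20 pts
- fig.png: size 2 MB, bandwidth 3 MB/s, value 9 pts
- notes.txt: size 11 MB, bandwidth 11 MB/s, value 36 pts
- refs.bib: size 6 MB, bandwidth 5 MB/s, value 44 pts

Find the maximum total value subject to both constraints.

Feasible sets respecting both limits:
- notes.txt+refs.bib: size 17, bandwidth 16, value 80
- code.tar+fig.png+refs.bib: size 13, bandwidth 11, value 73
- code.tar+fig.png+notes.txt: size 18, bandwidth 17, value 65
Best: 80 pts.

80 pts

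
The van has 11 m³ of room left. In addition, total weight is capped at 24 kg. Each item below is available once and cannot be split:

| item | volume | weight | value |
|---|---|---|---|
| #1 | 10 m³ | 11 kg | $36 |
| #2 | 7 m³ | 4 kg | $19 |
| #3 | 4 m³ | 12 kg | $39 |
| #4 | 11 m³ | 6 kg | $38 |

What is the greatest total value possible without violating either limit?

$58

Feasible sets respecting both limits:
- #2+#3: volume 11, weight 16, value 58
- #3: volume 4, weight 12, value 39
- #4: volume 11, weight 6, value 38
Best: $58.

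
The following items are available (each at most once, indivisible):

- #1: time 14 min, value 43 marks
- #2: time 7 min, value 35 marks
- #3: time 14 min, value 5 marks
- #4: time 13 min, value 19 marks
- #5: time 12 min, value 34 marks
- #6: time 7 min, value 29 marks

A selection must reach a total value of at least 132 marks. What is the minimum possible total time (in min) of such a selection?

Subsets with value ≥ 132, sorted by total time:
- #1+#2+#5+#6: time 40, value 141
- #1+#2+#4+#5+#6: time 53, value 160
- #1+#2+#3+#5+#6: time 54, value 146
Minimum time: 40 min.

40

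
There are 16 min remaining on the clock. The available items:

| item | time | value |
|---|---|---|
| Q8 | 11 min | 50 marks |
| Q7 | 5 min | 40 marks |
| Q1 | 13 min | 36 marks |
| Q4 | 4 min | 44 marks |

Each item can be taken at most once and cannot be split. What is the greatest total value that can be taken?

94 marks

Check high-value combinations within 16 min:
- Q8+Q4: time 11+4=15, value 50+44=94
- Q8+Q7: time 11+5=16, value 50+40=90
- Q7+Q4: time 5+4=9, value 40+44=84
Best: 94 marks.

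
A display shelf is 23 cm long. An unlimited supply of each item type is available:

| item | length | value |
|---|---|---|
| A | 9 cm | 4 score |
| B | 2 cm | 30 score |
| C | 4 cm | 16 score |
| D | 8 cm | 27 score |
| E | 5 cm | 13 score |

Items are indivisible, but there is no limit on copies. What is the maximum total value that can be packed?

330 score

Best value-per-unit is B at 30/2, and filling with it alone uses length 11×2=22. No mix of the others beats 11×30 = 330.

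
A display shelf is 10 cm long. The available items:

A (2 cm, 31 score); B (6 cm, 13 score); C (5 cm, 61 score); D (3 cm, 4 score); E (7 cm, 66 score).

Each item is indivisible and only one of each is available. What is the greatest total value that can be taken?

97 score

Check high-value combinations within 10 cm:
- A+E: length 2+7=9, value 31+66=97
- A+C+D: length 2+5+3=10, value 31+61+4=96
- A+C: length 2+5=7, value 31+61=92
- D+E: length 3+7=10, value 4+66=70
- E: length 7, value 66
Best: 97 score.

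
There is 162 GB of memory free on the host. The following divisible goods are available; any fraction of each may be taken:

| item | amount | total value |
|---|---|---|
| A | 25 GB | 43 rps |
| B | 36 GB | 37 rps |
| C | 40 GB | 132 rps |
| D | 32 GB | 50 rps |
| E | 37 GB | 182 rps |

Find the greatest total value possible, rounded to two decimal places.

435.78

Take in order of value per unit:
- E (182/37 per unit): all 37 → value 182, running total 182.00
- C (132/40 per unit): all 40 → value 132, running total 314.00
- A (43/25 per unit): all 25 → value 43, running total 357.00
- D (50/32 per unit): all 32 → value 50, running total 407.00
- B (37/36 per unit): 28 of 36 → value 28×37/36 = 28.7778, running total 435.78
Total 435.78.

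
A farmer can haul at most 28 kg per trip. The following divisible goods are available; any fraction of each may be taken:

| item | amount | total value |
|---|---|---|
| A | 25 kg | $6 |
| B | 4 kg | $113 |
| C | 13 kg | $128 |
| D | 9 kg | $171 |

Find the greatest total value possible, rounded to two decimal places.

Take in order of value per unit:
- B (113/4 per unit): all 4 → value 113, running total 113.00
- D (171/9 per unit): all 9 → value 171, running total 284.00
- C (128/13 per unit): all 13 → value 128, running total 412.00
- A (6/25 per unit): 2 of 25 → value 2×6/25 = 0.4800, running total 412.48
Total 412.48.

412.48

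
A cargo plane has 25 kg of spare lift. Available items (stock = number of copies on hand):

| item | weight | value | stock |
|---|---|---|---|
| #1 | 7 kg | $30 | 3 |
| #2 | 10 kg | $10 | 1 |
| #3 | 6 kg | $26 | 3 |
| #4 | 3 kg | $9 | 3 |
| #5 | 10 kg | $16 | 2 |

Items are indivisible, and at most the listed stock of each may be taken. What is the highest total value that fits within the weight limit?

Best selections within weight 25 and stock limits:
- 1×#1 + 3×#3: weight 25, value 108
- 1×#1 + 2×#3 + 2×#4: weight 25, value 100
Best: $108.

$108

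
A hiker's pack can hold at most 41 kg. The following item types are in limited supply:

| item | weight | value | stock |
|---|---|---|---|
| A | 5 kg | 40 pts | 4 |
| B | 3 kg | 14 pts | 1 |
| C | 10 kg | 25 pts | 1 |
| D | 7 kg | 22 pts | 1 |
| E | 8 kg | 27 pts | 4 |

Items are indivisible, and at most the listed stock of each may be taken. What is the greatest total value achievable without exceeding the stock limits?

228 pts

Best selections within weight 41 and stock limits:
- 4×A + 1×B + 2×E: weight 39, value 228
- 4×A + 1×B + 1×C + 1×E: weight 41, value 226
- 4×A + 1×B + 1×D + 1×E: weight 38, value 223
Best: 228 pts.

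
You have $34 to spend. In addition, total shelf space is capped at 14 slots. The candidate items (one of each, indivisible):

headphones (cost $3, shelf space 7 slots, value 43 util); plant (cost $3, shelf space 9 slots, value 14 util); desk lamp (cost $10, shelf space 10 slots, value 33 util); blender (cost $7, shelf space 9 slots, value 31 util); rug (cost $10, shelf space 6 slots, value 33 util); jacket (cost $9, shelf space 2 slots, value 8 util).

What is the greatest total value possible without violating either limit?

76 util

Feasible sets respecting both limits:
- headphones+rug: cost 13, shelf space 13, value 76
- headphones+jacket: cost 12, shelf space 9, value 51
- headphones: cost 3, shelf space 7, value 43
Best: 76 util.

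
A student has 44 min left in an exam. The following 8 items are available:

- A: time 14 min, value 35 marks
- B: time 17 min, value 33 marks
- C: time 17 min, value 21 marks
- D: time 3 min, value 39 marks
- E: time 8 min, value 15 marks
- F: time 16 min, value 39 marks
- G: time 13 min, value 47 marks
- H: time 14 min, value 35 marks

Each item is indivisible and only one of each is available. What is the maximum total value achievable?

Check high-value combinations within 44 min:
- A+D+G+H: time 14+3+13+14=44, value 35+39+47+35=156
- D+E+F+G: time 3+8+16+13=40, value 39+15+39+47=140
- A+D+E+G: time 14+3+8+13=38, value 35+39+15+47=136
- D+E+G+H: time 3+8+13+14=38, value 39+15+47+35=136
- B+D+E+G: time 17+3+8+13=41, value 33+39+15+47=134
Best: 156 marks.

156 marks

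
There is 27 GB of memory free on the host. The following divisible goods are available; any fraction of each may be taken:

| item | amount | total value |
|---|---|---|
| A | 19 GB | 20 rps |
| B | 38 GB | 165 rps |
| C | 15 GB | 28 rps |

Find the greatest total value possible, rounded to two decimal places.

117.24

Take in order of value per unit:
- B (165/38 per unit): 27 of 38 → value 27×165/38 = 117.2368, running total 117.24
Total 117.24.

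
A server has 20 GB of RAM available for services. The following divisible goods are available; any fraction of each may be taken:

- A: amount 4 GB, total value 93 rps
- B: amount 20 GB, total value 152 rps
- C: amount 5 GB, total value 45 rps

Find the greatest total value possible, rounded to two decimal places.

Take in order of value per unit:
- A (93/4 per unit): all 4 → value 93, running total 93.00
- C (45/5 per unit): all 5 → value 45, running total 138.00
- B (152/20 per unit): 11 of 20 → value 11×152/20 = 83.6000, running total 221.60
Total 221.60.

221.60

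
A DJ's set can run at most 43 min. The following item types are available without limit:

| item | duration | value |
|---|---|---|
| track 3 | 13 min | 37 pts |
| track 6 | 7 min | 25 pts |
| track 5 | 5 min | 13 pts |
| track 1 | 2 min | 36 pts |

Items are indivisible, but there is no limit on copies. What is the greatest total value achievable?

Best value-per-unit is track 1 at 36/2, and filling with it alone uses duration 21×2=42. No mix of the others beats 21×36 = 756.

756 pts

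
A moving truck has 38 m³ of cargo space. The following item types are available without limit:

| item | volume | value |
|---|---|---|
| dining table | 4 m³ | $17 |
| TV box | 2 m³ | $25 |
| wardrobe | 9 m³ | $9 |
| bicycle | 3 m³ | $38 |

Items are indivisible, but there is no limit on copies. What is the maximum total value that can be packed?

$481

Best value-per-unit is bicycle at 38/3; filling with it alone gives 12×38 = 456.
Optimal mix: 1×TV box + 12×bicycle → volume 38, value 481.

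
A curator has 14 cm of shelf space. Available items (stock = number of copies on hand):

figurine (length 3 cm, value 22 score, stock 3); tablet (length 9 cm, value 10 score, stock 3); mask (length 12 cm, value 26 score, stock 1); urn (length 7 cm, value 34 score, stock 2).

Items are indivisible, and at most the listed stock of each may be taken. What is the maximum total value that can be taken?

Top feasible selections:
- 2×figurine + 1×urn: length 13, value 78
- 2×urn: length 14, value 68
- 3×figurine: length 9, value 66
- 1×figurine + 1×urn: length 10, value 56
Best: 78 score.

78 score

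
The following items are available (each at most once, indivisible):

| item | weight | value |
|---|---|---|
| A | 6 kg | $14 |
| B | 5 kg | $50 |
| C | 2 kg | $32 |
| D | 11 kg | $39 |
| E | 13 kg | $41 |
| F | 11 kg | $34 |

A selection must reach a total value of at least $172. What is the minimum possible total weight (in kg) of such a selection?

37

Subsets with value ≥ 172, sorted by total weight:
- A+B+C+D+E: weight 37, value 176
- B+C+D+E+F: weight 42, value 196
Minimum weight: 37 kg.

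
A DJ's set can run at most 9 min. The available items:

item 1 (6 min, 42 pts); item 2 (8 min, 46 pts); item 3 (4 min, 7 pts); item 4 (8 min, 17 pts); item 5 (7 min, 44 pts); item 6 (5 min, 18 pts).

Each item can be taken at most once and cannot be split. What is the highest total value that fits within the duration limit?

46 pts

Check high-value combinations within 9 min:
- item 2: duration 8, value 46
- item 5: duration 7, value 44
- item 1: duration 6, value 42
- item 3+item 6: duration 4+5=9, value 7+18=25
- item 6: duration 5, value 18
Best: 46 pts.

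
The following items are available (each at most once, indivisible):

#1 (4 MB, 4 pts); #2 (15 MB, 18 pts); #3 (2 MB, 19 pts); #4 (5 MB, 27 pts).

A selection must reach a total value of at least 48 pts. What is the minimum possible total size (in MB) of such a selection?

Subsets with value ≥ 48, sorted by total size:
- #1+#3+#4: size 11, value 50
- #2+#3+#4: size 22, value 64
- #1+#2+#4: size 24, value 49
- #1+#2+#3+#4: size 26, value 68
Minimum size: 11 MB.

11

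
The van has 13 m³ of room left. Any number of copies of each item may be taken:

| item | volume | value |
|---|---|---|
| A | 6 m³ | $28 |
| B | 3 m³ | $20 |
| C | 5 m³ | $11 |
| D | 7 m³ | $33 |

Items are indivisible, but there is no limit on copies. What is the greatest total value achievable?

$80

Best value-per-unit is B at 20/3, and filling with it alone uses volume 4×3=12. No mix of the others beats 4×20 = 80.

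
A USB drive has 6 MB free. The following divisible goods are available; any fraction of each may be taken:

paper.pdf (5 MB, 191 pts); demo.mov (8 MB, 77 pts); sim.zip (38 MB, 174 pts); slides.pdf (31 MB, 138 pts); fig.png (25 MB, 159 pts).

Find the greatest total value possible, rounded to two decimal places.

Take in order of value per unit:
- paper.pdf (191/5 per unit): all 5 → value 191, running total 191.00
- demo.mov (77/8 per unit): 1 of 8 → value 1×77/8 = 9.6250, running total 200.63
Total 200.63.

200.63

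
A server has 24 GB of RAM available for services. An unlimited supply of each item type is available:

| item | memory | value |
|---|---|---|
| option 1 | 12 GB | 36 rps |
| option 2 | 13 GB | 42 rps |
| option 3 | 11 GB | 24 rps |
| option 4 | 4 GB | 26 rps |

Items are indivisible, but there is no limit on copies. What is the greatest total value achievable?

156 rps

Best value-per-unit is option 4 at 26/4, and filling with it alone uses memory 6×4=24. No mix of the others beats 6×26 = 156.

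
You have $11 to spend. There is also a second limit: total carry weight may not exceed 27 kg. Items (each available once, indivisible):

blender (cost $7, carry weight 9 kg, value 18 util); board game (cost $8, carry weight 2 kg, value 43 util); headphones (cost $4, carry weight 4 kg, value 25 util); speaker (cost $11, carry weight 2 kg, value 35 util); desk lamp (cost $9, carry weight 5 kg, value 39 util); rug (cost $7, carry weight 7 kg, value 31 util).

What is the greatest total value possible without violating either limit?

Feasible sets respecting both limits:
- headphones+rug: cost 11, carry weight 11, value 56
- board game: cost 8, carry weight 2, value 43
- blender+headphones: cost 11, carry weight 13, value 43
Best: 56 util.

56 util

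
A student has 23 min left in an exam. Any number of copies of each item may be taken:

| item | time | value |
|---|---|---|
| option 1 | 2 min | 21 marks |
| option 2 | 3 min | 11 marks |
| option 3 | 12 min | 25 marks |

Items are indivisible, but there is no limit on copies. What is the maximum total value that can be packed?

231 marks

Best value-per-unit is option 1 at 21/2, and filling with it alone uses time 11×2=22. No mix of the others beats 11×21 = 231.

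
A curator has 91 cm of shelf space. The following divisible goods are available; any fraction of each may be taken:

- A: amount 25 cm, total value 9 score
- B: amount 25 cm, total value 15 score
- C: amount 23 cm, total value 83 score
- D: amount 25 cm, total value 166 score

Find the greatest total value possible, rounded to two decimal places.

Take in order of value per unit:
- D (166/25 per unit): all 25 → value 166, running total 166.00
- C (83/23 per unit): all 23 → value 83, running total 249.00
- B (15/25 per unit): all 25 → value 15, running total 264.00
- A (9/25 per unit): 18 of 25 → value 18×9/25 = 6.4800, running total 270.48
Total 270.48.

270.48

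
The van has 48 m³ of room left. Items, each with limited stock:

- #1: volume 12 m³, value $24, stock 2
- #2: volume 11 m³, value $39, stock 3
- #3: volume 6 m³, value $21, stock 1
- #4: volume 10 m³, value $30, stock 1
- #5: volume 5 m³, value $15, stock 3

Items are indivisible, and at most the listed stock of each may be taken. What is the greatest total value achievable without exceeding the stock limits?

Best selections within volume 48 and stock limits:
- 3×#2 + 3×#5: volume 48, value 162
- 3×#2 + 1×#4 + 1×#5: volume 48, value 162
Best: $162.

$162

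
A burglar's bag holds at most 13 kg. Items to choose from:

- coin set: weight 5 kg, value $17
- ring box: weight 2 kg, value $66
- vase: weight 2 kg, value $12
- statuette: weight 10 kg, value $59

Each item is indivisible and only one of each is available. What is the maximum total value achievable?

$125

Check high-value combinations within 13 kg:
- ring box+statuette: weight 2+10=12, value 66+59=125
- coin set+ring box+vase: weight 5+2+2=9, value 17+66+12=95
- coin set+ring box: weight 5+2=7, value 17+66=83
- ring box+vase: weight 2+2=4, value 66+12=78
- vase+statuette: weight 2+10=12, value 12+59=71
Best: $125.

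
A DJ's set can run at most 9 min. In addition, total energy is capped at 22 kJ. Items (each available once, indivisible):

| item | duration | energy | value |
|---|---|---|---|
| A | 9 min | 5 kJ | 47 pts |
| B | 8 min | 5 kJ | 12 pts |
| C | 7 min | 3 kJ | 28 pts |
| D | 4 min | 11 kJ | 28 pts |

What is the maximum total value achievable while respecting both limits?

Feasible sets respecting both limits:
- A: duration 9, energy 5, value 47
- C: duration 7, energy 3, value 28
- D: duration 4, energy 11, value 28
Best: 47 pts.

47 pts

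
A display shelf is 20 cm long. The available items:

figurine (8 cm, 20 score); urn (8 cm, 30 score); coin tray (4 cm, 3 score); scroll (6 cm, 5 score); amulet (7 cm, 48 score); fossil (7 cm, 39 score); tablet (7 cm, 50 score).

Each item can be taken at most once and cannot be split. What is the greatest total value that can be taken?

Check high-value combinations within 20 cm:
- scroll+amulet+tablet: length 6+7+7=20, value 5+48+50=103
- coin tray+amulet+tablet: length 4+7+7=18, value 3+48+50=101
- amulet+tablet: length 7+7=14, value 48+50=98
Best: 103 score.

103 score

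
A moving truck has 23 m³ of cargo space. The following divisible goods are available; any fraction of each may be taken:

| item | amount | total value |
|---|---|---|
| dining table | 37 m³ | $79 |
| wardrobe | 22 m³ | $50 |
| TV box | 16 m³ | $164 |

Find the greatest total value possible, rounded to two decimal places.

Take in order of value per unit:
- TV box (164/16 per unit): all 16 → value 164, running total 164.00
- wardrobe (50/22 per unit): 7 of 22 → value 7×50/22 = 15.9091, running total 179.91
Total 179.91.

179.91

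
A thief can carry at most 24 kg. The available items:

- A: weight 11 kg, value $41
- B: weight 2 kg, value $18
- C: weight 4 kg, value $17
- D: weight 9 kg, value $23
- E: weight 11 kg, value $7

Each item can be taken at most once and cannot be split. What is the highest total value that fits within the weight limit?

$82

Check high-value combinations within 24 kg:
- A+B+D: weight 11+2+9=22, value 41+18+23=82
- A+C+D: weight 11+4+9=24, value 41+17+23=81
- A+B+C: weight 11+2+4=17, value 41+18+17=76
- A+B+E: weight 11+2+11=24, value 41+18+7=66
Best: $82.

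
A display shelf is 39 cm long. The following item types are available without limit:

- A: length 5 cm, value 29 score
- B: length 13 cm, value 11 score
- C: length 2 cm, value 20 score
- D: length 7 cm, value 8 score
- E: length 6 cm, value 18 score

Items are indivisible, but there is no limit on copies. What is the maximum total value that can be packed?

380 score

Best value-per-unit is C at 20/2, and filling with it alone uses length 19×2=38. No mix of the others beats 19×20 = 380.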